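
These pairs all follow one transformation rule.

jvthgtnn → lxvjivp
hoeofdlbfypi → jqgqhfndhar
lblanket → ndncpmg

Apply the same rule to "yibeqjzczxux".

akdgslbebzw

In each case the input is transformed by: shift every letter 2 places forward in the alphabet (wrapping around), then delete the last character.
"yibeqjzczxux" → "akdgslbebzwz" → "akdgslbebzw".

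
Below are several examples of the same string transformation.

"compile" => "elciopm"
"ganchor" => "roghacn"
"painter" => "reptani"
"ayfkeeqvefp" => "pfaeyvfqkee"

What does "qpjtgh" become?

The pattern: move the last character to the front, then take characters alternately from the front and the back (1st, last, 2nd, 2nd-last, ...).
On "qpjtgh": the first step gives "hqpjtg", and the second then gives "hgqtpj".
(Check on "painter": → "rpainte" → "reptani" ✓)

hgqtpj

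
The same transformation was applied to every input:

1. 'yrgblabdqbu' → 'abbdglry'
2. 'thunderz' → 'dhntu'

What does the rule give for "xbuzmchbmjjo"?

bbchmmuxz

In each case the input is transformed by: delete the last 3 characters, then sort the characters into alphabetical order.
Working it through for "xbuzmchbmjjo": intermediate "xbuzmchbm", final "bbchmmuxz".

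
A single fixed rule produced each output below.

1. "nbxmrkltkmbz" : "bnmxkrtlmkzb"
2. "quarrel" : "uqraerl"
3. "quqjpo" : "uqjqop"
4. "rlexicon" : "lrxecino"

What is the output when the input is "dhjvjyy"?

hdvjyjy

Each output is the input with this applied: swap each adjacent pair of characters (1↔2, 3↔4, ...).
Doing the same to "dhjvjyy": "hdvjyjy".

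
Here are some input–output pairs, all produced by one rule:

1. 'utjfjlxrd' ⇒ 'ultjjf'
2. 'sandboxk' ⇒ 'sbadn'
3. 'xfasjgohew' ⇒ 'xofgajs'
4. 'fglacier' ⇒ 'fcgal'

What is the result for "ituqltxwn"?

ittluq

What's happening: delete the last 3 characters, then take characters alternately from the front and the back (1st, last, 2nd, 2nd-last, ...).
Applying both steps to "ituqltxwn": "ituqlt", then "ittluq".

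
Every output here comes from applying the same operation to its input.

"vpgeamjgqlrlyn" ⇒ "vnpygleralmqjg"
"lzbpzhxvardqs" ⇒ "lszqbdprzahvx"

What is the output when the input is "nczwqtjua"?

nacuzjwtq

The transformation: take characters alternately from the front and the back (1st, last, 2nd, 2nd-last, ...).
On "nczwqtjua" that produces "nacuzjwtq".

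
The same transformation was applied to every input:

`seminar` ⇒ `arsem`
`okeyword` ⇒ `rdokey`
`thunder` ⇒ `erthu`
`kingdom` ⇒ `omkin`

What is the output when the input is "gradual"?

The rule is to move the last 2 characters to the front (rotate right by 2), then delete the last 2 characters.
For "gradual", step one produces "algradu"; step two turns that into "algra".

algra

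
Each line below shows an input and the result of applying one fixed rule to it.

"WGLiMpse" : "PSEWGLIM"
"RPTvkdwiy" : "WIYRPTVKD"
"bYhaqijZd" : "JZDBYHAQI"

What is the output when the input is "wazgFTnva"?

Rule — move the last 3 characters to the front (rotate right by 3), then convert every letter to uppercase.
On "wazgFTnva": the first step gives "nvawazgFT", and the second then gives "NVAWAZGFT".

NVAWAZGFT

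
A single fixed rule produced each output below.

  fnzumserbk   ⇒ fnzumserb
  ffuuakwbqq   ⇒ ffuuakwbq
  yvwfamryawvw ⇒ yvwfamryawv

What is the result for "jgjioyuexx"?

jgjioyuex

Looking at the pairs, the operation is to delete the last character.
Applying that to "jgjioyuexx" gives "jgjioyuex".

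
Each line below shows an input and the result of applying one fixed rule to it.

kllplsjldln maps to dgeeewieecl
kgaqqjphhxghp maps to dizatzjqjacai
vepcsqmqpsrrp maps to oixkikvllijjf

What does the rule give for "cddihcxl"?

Each output is the input with this applied: shift every letter 7 places backward in the alphabet (wrapping around), then take characters alternately from the front and the back (1st, last, 2nd, 2nd-last, ...).
Starting from "cddihcxl": after the first operation, "vwwbavqe"; after the second, "vewqwvba".

vewqwvba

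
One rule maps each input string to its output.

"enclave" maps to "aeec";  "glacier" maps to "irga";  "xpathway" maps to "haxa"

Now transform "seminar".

nrsm

Each output is the input with this applied: keep every other character starting from the first (positions 1st, 3rd, 5th, ...), then move the first 2 characters to the end (rotate left by 2).
"seminar" → "smnr" → "nrsm".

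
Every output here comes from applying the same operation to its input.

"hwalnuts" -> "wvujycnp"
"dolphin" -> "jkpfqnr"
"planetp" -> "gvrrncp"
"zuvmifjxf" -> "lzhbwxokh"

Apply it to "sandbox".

dqzucpf

What's happening: move the last 3 characters to the front (rotate right by 3), then shift every letter 2 places forward in the alphabet (wrapping around).
"sandbox" → "boxsand" → "dqzucpf".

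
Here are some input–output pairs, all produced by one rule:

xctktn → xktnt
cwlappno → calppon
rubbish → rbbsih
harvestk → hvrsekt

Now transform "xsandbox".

The rule is to swap each adjacent pair of characters (1↔2, 3↔4, ...), then delete the first character.
Starting from "xsandbox": after the first operation, "sxnabdxo"; after the second, "xnabdxo".

xnabdxo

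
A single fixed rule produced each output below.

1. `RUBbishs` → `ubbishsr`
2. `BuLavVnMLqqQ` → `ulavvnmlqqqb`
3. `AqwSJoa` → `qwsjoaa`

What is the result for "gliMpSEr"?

In each case the input is transformed by: move the first character to the end, then convert every letter to lowercase.
"gliMpSEr" → "liMpSErg" → "limpserg".
(Check on "RUBbishs": → "UBbishsR" → "ubbishsr" ✓)

limpserg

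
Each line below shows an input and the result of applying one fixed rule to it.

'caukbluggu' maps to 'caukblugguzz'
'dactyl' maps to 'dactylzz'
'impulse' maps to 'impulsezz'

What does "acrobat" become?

The pattern: append "zz".
For "acrobat" the result is "acrobatzz".

acrobatzz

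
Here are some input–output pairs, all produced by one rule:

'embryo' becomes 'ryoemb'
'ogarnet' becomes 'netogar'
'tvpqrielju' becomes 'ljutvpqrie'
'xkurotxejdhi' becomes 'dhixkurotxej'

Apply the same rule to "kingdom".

domking

Looking at the pairs, the operation is to move the last 3 characters to the front (rotate right by 3).
Applying that to "kingdom" gives "domking".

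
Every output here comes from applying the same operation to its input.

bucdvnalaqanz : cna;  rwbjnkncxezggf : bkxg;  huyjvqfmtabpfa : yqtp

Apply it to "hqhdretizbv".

In each case the input is transformed by: delete the last 2 characters, then keep one character in every 3, starting at position 3 (positions 3rd, 6th, 9th, ...).
"hqhdretizbv" → "hqhdretiz" → "hez".

hez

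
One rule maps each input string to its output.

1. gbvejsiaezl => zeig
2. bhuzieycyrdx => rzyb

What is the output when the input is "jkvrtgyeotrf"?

Looking at the pairs, the operation is to keep one character in every 3, starting at position 1 (positions 1st, 4th, 7th, ...), then swap the first and last characters.
For "jkvrtgyeotrf" the result is "tryj".

tryj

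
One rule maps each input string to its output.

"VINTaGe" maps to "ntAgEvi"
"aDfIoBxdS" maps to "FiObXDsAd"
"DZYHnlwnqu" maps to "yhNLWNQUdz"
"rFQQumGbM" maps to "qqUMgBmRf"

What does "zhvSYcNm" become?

Looking at the pairs, the operation is to flip the case of every letter, then move the first 2 characters to the end (rotate left by 2).
On "zhvSYcNm": the first step gives "ZHVsyCnM", and the second then gives "VsyCnMZH".

VsyCnMZH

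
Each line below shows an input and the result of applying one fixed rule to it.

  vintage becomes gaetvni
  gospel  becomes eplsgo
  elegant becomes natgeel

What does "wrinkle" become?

In each case the input is transformed by: move the last 2 characters to the front (rotate right by 2), then take characters alternately from the front and the back (1st, last, 2nd, 2nd-last, ...).
Applying both steps to "wrinkle": "lewrink", then "lkenwir".

lkenwir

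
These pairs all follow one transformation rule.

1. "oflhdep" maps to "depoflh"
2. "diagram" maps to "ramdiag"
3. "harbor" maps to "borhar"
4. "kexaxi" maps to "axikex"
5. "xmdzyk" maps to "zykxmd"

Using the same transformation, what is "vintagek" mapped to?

gekvinta

In each case the input is transformed by: move the last 3 characters to the front (rotate right by 3).
Applying that to "vintagek" gives "gekvinta".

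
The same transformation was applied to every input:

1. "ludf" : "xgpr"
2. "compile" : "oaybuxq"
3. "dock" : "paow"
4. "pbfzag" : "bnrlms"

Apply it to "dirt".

pudf

The pattern: shift every letter 12 places forward in the alphabet (wrapping around).
On "dirt" that produces "pudf".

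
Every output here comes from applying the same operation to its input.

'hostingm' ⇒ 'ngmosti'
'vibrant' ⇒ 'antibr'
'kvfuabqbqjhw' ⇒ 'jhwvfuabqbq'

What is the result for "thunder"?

derhun

What's happening: delete the first character, then move the last 3 characters to the front (rotate right by 3).
On "thunder": the first step gives "hunder", and the second then gives "derhun".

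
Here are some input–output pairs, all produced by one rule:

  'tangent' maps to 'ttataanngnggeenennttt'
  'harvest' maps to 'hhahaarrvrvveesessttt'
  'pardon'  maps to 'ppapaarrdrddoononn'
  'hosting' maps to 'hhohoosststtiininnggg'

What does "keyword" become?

What's happening: repeat every character 3 times, then swap each adjacent pair of characters (1↔2, 3↔4, ...).
Applying both steps to "keyword": "kkkeeeyyywwwooorrrddd", then "kkekeeyywywwoororrddd".
(Check on "hosting": → "hhhooossstttiiinnnggg" → "hhohoosststtiininnggg" ✓)

kkekeeyywywwoororrddd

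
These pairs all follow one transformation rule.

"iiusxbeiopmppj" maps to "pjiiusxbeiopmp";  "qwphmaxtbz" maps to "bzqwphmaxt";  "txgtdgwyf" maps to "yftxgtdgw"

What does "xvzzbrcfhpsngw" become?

Each output is the input with this applied: move the last 2 characters to the front (rotate right by 2).
For "xvzzbrcfhpsngw" the result is "gwxvzzbrcfhpsn".

gwxvzzbrcfhpsn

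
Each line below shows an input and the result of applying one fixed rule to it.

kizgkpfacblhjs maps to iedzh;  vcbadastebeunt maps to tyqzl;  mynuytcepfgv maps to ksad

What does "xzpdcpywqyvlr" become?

The transformation: shift every letter 2 places backward in the alphabet (wrapping around), then keep one character in every 3, starting at position 1 (positions 1st, 4th, 7th, ...).
"xzpdcpywqyvlr" → "vbwwp".

vbwwp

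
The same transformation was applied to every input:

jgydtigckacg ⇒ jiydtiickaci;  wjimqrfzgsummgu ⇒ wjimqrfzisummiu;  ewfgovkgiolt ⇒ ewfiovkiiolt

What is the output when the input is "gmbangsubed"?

Rule — replace every "g" with "i".
"gmbangsubed" → "imbanisubed".

imbanisubed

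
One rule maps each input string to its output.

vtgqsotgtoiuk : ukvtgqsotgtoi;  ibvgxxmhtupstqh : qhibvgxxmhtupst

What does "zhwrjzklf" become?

lfzhwrjzk

In each case the input is transformed by: move the last 2 characters to the front (rotate right by 2).
For "zhwrjzklf" the result is "lfzhwrjzk".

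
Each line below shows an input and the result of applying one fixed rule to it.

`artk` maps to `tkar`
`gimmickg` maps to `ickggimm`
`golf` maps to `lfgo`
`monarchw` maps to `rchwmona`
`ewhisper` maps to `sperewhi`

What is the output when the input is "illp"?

What's happening: swap the front and back halves of the string.
So "illp" becomes "lpil".

lpil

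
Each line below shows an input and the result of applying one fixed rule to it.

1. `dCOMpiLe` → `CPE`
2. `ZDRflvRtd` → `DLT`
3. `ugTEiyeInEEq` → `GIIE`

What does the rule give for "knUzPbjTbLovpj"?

NPTOJ

Rule — keep one character in every 3, starting at position 2 (positions 2nd, 5th, 8th, ...), then convert every letter to uppercase.
"knUzPbjTbLovpj" → "nPToj" → "NPTOJ".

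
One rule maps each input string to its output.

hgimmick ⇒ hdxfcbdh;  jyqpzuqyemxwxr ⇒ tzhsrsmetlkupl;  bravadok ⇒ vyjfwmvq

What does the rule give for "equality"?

The transformation: shift every letter 5 places backward in the alphabet (wrapping around), then swap the front and back halves of the string.
Working it through for "equality": intermediate "zlpvgdot", final "gdotzlpv".

gdotzlpv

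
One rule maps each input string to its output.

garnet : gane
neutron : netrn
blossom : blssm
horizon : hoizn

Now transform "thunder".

thndr

The pattern: double every character, then keep one character in every 3, starting at position 1 (positions 1st, 4th, 7th, ...).
"thunder" → "tthhuunnddeerr" → "thndr".
(Check on "garnet": → "ggaarrnneett" → "gane" ✓)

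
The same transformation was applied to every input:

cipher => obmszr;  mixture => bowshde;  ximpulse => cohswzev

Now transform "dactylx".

The transformation: shift every letter 10 places forward in the alphabet (wrapping around), then move the last 2 characters to the front (rotate right by 2).
Applying both steps to "dactylx": "nkmdivh", then "vhnkmdi".

vhnkmdi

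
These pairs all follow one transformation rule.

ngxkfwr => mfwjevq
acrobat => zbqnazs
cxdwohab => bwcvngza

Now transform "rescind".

qdrbhmc

Rule — shift every letter 1 place backward in the alphabet (wrapping around).
Applying that to "rescind" gives "qdrbhmc".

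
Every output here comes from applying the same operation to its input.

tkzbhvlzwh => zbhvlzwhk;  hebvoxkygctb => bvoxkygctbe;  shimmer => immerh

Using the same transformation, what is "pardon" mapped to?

The rule is to delete the first character, then move the first character to the end.
Starting from "pardon": after the first operation, "ardon"; after the second, "rdona".

rdona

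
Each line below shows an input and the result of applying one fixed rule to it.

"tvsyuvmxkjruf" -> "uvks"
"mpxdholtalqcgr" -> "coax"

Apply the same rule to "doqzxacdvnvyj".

The rule is to keep one character in every 3, starting at position 3 (positions 3rd, 6th, 9th, ...), then swap the first and last characters.
Starting from "doqzxacdvnvyj": after the first operation, "qavy"; after the second, "yavq".

yavq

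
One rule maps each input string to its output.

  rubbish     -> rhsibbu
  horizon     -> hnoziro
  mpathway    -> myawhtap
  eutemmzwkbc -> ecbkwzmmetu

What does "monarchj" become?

mjhcrano

Rule — reverse the string, then move the last character to the front.
Applying both steps to "monarchj": "jhcranom", then "mjhcrano".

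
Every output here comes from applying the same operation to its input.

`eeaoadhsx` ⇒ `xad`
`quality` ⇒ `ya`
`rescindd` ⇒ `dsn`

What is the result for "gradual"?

la

The transformation: move the last 2 characters to the front (rotate right by 2), then keep one character in every 3, starting at position 2 (positions 2nd, 5th, 8th, ...).
Applying that to "gradual" gives "la".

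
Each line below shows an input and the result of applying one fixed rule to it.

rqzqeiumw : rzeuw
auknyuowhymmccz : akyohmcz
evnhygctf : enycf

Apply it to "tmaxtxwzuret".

tatwue

The pattern: keep every other character starting from the first (positions 1st, 3rd, 5th, ...).
Applying that to "tmaxtxwzuret" gives "tatwue".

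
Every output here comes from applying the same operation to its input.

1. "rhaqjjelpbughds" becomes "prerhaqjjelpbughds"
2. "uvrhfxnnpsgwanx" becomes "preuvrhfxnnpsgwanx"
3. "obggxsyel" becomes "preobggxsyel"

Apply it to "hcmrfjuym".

Each output is the input with this applied: prepend "pre".
For "hcmrfjuym" the result is "prehcmrfjuym".

prehcmrfjuym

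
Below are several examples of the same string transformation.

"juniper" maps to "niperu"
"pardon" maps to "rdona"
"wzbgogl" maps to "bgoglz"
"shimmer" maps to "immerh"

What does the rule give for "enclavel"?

What's happening: delete the first character, then move the first character to the end.
So "enclavel" becomes "claveln".

claveln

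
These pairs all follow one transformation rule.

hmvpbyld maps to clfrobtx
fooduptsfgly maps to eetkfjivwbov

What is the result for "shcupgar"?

Each output is the input with this applied: move the first character to the end, then shift every letter 10 places backward in the alphabet (wrapping around).
Applying that to "shcupgar" gives "xskfwqhi".

xskfwqhi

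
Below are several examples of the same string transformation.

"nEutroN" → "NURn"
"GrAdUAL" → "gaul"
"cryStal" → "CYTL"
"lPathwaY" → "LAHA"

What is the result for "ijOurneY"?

In each case the input is transformed by: flip the case of every letter, then keep every other character starting from the first (positions 1st, 3rd, 5th, ...).
For "ijOurneY", step one produces "IJoURNEy"; step two turns that into "IoRE".

IoRE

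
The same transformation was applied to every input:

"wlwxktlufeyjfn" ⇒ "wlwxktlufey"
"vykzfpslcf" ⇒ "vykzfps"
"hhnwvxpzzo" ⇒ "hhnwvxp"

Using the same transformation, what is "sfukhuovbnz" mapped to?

What's happening: delete the last 3 characters.
For "sfukhuovbnz" the result is "sfukhuov".

sfukhuov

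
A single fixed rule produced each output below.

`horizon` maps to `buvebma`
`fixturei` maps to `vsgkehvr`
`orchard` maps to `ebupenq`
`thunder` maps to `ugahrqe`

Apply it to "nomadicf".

banzvqsp

Each output is the input with this applied: swap each adjacent pair of characters (1↔2, 3↔4, ...), then shift every letter 13 places forward in the alphabet (wrapping around) — i.e. ROT13.
Starting from "nomadicf": after the first operation, "onamidfc"; after the second, "banzvqsp".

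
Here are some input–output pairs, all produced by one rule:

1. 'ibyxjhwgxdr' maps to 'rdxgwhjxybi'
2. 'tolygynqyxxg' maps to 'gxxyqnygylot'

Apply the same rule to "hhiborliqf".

fqilrobihh

Each output is the input with this applied: reverse the string.
Doing the same to "hhiborliqf": "fqilrobihh".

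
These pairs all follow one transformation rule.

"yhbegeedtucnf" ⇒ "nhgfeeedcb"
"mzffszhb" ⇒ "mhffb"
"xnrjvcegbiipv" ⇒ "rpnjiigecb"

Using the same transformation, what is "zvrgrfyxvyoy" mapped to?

yxvvrrogf

Rule — sort the characters into reverse alphabetical order, then delete the first 3 characters.
Starting from "zvrgrfyxvyoy": after the first operation, "zyyyxvvrrogf"; after the second, "yxvvrrogf".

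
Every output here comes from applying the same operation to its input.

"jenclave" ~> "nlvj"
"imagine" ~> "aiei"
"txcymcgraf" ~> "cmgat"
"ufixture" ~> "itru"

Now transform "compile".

What's happening: keep every other character starting from the first (positions 1st, 3rd, 5th, ...), then move the first character to the end.
On "compile": the first step gives "cmie", and the second then gives "miec".

miec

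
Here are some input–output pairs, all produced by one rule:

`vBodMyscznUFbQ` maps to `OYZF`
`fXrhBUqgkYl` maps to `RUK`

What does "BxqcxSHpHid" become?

Rule — keep one character in every 3, starting at position 3 (positions 3rd, 6th, 9th, ...), then convert every letter to uppercase.
For "BxqcxSHpHid", step one produces "qSH"; step two turns that into "QSH".

QSH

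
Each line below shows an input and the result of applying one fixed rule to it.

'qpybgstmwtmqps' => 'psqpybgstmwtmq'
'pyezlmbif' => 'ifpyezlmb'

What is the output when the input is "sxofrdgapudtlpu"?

Each output is the input with this applied: move the last 2 characters to the front (rotate right by 2).
On "sxofrdgapudtlpu" that produces "pusxofrdgapudtl".

pusxofrdgapudtl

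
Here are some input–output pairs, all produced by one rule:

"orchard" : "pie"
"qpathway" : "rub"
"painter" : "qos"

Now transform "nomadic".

The transformation: shift every letter 1 place forward in the alphabet (wrapping around), then keep one character in every 3, starting at position 1 (positions 1st, 4th, 7th, ...).
"nomadic" → "opnbejd" → "obd".

obd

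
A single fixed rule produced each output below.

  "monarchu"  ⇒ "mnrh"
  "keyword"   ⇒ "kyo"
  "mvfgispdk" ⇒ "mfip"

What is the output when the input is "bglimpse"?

blms

In each case the input is transformed by: delete the last character, then keep every other character starting from the first (positions 1st, 3rd, 5th, ...).
Applying both steps to "bglimpse": "bglimps", then "blms".
(Check on "mvfgispdk": → "mvfgispd" → "mfip" ✓)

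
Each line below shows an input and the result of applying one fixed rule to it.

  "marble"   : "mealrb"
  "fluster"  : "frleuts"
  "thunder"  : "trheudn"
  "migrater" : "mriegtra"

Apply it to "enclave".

eenvcal

The pattern: take characters alternately from the front and the back (1st, last, 2nd, 2nd-last, ...).
On "enclave" that produces "eenvcal".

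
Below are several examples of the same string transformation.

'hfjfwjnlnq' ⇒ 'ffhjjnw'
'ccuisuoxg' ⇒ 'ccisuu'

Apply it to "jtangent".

agjnt

Looking at the pairs, the operation is to delete the last 3 characters, then sort the characters into alphabetical order.
Starting from "jtangent": after the first operation, "jtang"; after the second, "agjnt".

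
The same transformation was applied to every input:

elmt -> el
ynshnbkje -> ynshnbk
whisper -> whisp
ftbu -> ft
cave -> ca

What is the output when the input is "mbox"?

mb

The rule is to delete the last 2 characters.
Applying that to "mbox" gives "mb".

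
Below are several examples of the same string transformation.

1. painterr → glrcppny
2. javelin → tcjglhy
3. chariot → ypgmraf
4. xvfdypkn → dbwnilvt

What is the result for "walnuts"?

The pattern: move the first 2 characters to the end (rotate left by 2), then shift every letter 2 places backward in the alphabet (wrapping around).
On "walnuts": the first step gives "lnutswa", and the second then gives "jlsrquy".

jlsrquy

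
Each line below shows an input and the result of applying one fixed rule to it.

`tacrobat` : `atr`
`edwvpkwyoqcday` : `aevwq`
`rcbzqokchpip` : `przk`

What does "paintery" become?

Rule — keep one character in every 3, starting at position 1 (positions 1st, 4th, 7th, ...), then move the last character to the front.
Doing the same to "paintery": "rpn".

rpn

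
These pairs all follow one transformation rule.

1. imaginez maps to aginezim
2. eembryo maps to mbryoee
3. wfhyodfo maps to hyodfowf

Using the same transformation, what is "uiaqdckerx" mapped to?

aqdckerxui

In each case the input is transformed by: move the first 2 characters to the end (rotate left by 2).
Applying that to "uiaqdckerx" gives "aqdckerxui".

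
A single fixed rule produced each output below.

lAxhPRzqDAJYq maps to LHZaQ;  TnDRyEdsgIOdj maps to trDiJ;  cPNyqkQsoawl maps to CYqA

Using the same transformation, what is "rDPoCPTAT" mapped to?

Each output is the input with this applied: flip the case of every letter, then keep one character in every 3, starting at position 1 (positions 1st, 4th, 7th, ...).
Applying both steps to "rDPoCPTAT": "RdpOcptat", then "ROt".
(Check on "cPNyqkQsoawl": → "CpnYQKqSOAWL" → "CYqA" ✓)

ROt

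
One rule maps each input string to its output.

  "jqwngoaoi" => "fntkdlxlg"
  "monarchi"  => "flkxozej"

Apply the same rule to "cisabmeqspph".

The transformation: swap the first and last characters, then shift every letter 3 places backward in the alphabet (wrapping around).
On "cisabmeqspph": the first step gives "hisabmeqsppc", and the second then gives "efpxyjbnpmmz".

efpxyjbnpmmz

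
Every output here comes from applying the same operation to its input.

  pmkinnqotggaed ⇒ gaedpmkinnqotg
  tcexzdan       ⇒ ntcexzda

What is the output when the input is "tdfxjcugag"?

Looking at the pairs, the operation is to move the first 3 characters to the end (rotate left by 3), then swap the front and back halves of the string.
On "tdfxjcugag": the first step gives "xjcugagtdf", and the second then gives "agtdfxjcug".

agtdfxjcug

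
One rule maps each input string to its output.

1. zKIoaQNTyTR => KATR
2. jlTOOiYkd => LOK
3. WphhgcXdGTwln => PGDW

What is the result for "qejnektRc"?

Looking at the pairs, the operation is to keep one character in every 3, starting at position 2 (positions 2nd, 5th, 8th, ...), then convert every letter to uppercase.
On "qejnektRc": the first step gives "eeR", and the second then gives "EER".

EER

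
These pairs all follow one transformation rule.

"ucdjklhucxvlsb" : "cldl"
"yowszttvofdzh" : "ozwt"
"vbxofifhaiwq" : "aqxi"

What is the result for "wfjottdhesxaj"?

eajt

The transformation: keep one character in every 3, starting at position 3 (positions 3rd, 6th, 9th, ...), then move the first 2 characters to the end (rotate left by 2).
"wfjottdhesxaj" → "jtea" → "eajt".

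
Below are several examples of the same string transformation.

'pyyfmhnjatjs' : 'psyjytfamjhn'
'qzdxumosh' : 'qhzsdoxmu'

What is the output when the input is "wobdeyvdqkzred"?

wdoebrdzekyqvd

Looking at the pairs, the operation is to take characters alternately from the front and the back (1st, last, 2nd, 2nd-last, ...).
For "wobdeyvdqkzred" the result is "wdoebrdzekyqvd".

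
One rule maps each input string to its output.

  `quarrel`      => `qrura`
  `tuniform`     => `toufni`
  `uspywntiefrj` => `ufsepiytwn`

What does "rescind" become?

The pattern: delete the last 2 characters, then take characters alternately from the front and the back (1st, last, 2nd, 2nd-last, ...).
"rescind" → "riecs".

riecs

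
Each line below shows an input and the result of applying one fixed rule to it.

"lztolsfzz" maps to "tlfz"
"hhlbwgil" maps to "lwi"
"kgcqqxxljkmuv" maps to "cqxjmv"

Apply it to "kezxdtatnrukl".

zdanul

In each case the input is transformed by: delete the first 2 characters, then keep every other character starting from the first (positions 1st, 3rd, 5th, ...).
Doing the same to "kezxdtatnrukl": "zdanul".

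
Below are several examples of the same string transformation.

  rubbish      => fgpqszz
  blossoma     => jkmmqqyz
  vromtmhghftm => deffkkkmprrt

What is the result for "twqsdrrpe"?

In each case the input is transformed by: shift every letter 2 places backward in the alphabet (wrapping around), then sort the characters into alphabetical order.
"twqsdrrpe" → "bcnoppqru".

bcnoppqru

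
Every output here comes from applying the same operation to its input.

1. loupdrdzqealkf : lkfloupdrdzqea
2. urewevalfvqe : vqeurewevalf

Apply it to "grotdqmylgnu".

gnugrotdqmyl

Looking at the pairs, the operation is to move the last 3 characters to the front (rotate right by 3).
For "grotdqmylgnu" the result is "gnugrotdqmyl".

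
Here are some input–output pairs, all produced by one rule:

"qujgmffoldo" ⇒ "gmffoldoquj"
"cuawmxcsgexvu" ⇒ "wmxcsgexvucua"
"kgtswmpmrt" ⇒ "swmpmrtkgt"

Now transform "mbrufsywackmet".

Looking at the pairs, the operation is to move the first 3 characters to the end (rotate left by 3).
"mbrufsywackmet" → "ufsywackmetmbr".

ufsywackmetmbr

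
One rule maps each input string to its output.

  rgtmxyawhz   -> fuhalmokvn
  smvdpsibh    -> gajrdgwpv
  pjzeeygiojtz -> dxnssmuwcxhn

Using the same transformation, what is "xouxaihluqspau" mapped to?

The rule is to shift every letter 12 places backward in the alphabet (wrapping around).
Applying that to "xouxaihluqspau" gives "lcilowvziegdoi".

lcilowvziegdoi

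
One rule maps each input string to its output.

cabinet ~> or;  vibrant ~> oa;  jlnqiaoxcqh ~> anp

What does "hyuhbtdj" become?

Looking at the pairs, the operation is to keep one character in every 3, starting at position 3 (positions 3rd, 6th, 9th, ...), then shift every letter 13 places forward in the alphabet (wrapping around) — i.e. ROT13.
"hyuhbtdj" → "ut" → "hg".

hg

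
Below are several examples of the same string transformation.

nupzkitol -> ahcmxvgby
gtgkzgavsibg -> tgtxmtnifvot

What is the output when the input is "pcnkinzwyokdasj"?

cpaxvamjlbxqnfw

Each output is the input with this applied: shift every letter 13 places forward in the alphabet (wrapping around) — i.e. ROT13.
Applying that to "pcnkinzwyokdasj" gives "cpaxvamjlbxqnfw".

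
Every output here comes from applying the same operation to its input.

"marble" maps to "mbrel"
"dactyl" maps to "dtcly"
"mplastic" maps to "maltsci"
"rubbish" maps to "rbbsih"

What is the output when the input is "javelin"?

Each output is the input with this applied: swap each adjacent pair of characters (1↔2, 3↔4, ...), then delete the first character.
Applying both steps to "javelin": "ajeviln", then "jeviln".

jeviln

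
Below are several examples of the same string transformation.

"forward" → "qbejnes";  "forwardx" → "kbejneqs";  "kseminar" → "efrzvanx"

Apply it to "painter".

In each case the input is transformed by: shift every letter 13 places forward in the alphabet (wrapping around) — i.e. ROT13, then swap the first and last characters.
For "painter" the result is "envagrc".

envagrc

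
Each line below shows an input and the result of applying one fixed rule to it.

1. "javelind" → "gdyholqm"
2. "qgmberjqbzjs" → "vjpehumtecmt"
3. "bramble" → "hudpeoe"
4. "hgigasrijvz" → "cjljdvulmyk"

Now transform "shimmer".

uklpphv

Rule — swap the first and last characters, then shift every letter 3 places forward in the alphabet (wrapping around).
On "shimmer": the first step gives "rhimmes", and the second then gives "uklpphv".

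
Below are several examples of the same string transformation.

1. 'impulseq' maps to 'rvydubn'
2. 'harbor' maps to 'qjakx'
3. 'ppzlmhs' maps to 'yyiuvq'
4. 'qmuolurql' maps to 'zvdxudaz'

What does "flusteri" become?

oudbcna

The rule is to shift every letter 9 places forward in the alphabet (wrapping around), then delete the last character.
Applying both steps to "flusteri": "oudbcnar", then "oudbcna".
(Check on "impulseq": → "rvydubnz" → "rvydubn" ✓)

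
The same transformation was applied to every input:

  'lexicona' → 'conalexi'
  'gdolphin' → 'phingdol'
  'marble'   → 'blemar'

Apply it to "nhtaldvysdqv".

vysdqvnhtald

The rule is to swap the front and back halves of the string.
So "nhtaldvysdqv" becomes "vysdqvnhtald".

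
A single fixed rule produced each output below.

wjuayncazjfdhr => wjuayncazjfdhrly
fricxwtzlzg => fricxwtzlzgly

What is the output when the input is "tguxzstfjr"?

tguxzstfjrly

Rule — append "ly".
Doing the same to "tguxzstfjr": "tguxzstfjrly".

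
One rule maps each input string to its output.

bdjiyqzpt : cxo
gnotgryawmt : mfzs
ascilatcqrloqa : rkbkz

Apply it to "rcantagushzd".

bsty

In each case the input is transformed by: shift every letter 1 place backward in the alphabet (wrapping around), then keep one character in every 3, starting at position 2 (positions 2nd, 5th, 8th, ...).
Applying both steps to "rcantagushzd": "qbzmszftrgyc", then "bsty".
(Check on "gnotgryawmt": → "fmnsfqxzvls" → "mfzs" ✓)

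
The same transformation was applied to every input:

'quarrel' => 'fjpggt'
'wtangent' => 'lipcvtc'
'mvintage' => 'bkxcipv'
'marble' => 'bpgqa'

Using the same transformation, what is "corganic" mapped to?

Rule — delete the last character, then shift every letter 11 places backward in the alphabet (wrapping around).
For "corganic", step one produces "corgani"; step two turns that into "rdgvpcx".

rdgvpcx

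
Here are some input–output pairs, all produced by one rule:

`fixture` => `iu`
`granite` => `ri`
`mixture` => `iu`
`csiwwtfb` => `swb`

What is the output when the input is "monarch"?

or

In each case the input is transformed by: keep one character in every 3, starting at position 2 (positions 2nd, 5th, 8th, ...).
Applying that to "monarch" gives "or".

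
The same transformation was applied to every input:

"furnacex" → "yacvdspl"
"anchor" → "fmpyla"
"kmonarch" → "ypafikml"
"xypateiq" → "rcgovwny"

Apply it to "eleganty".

The pattern: shift every letter 2 places backward in the alphabet (wrapping around), then swap the front and back halves of the string.
Applying both steps to "eleganty": "cjceylrw", then "ylrwcjce".

ylrwcjce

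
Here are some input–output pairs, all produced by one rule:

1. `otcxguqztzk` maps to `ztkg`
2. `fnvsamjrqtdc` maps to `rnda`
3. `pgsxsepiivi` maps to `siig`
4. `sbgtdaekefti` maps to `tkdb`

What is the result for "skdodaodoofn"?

Each output is the input with this applied: keep one character in every 3, starting at position 2 (positions 2nd, 5th, 8th, ...), then sort the characters into reverse alphabetical order.
On "skdodaodoofn": the first step gives "kddf", and the second then gives "kfdd".
(Check on "pgsxsepiivi": → "gsii" → "siig" ✓)

kfdd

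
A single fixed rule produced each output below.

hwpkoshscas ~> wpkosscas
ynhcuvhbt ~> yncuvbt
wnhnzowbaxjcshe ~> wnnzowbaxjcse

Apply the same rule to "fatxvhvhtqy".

fatxvvtqy

Each output is the input with this applied: remove every "h".
So "fatxvhvhtqy" becomes "fatxvvtqy".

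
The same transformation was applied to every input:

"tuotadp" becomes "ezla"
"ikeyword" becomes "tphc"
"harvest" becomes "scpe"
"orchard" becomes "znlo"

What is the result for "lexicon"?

winy

In each case the input is transformed by: keep every other character starting from the first (positions 1st, 3rd, 5th, ...), then shift every letter 11 places forward in the alphabet (wrapping around).
So "lexicon" becomes "winy".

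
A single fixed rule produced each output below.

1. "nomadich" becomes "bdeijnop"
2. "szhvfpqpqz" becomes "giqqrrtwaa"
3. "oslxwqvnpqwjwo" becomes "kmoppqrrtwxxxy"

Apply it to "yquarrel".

The transformation: sort the characters into alphabetical order, then shift every letter 1 place forward in the alphabet (wrapping around).
For "yquarrel", step one produces "aelqrruy"; step two turns that into "bfmrssvz".

bfmrssvz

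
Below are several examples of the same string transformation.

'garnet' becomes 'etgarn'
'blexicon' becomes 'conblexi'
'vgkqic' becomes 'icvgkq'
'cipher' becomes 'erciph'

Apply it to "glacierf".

Looking at the pairs, the operation is to swap the front and back halves of the string, then move the first character to the end.
"glacierf" → "erfglaci".

erfglaci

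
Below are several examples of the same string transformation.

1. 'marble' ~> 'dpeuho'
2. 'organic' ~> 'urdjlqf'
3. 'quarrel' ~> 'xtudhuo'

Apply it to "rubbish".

xueevlk

Each output is the input with this applied: swap each adjacent pair of characters (1↔2, 3↔4, ...), then shift every letter 3 places forward in the alphabet (wrapping around).
"rubbish" → "urbbsih" → "xueevlk".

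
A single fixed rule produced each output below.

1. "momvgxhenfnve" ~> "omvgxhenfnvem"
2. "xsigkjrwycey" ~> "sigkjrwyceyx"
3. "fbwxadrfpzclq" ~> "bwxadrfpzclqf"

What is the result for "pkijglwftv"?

kijglwftvp

The rule is to move the first character to the end.
So "pkijglwftv" becomes "kijglwftvp".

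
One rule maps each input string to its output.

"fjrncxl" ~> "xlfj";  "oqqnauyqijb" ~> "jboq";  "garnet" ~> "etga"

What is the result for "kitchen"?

Looking at the pairs, the operation is to move the last 2 characters to the front (rotate right by 2), then keep only the first 4 characters.
"kitchen" → "enkitch" → "enki".

enki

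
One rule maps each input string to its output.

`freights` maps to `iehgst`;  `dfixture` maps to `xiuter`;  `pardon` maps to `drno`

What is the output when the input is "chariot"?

raoit

The transformation: delete the first 2 characters, then swap each adjacent pair of characters (1↔2, 3↔4, ...).
Applying both steps to "chariot": "ariot", then "raoit".
(Check on "freights": → "eights" → "iehgst" ✓)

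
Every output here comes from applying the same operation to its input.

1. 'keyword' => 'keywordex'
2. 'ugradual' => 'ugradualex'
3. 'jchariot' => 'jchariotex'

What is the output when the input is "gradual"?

Rule — append "ex".
On "gradual" that produces "gradualex".

gradualex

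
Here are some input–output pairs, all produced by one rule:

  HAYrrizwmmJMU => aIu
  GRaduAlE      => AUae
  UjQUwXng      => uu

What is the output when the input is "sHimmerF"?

The transformation: flip the case of every letter, then keep only the vowels.
On "sHimmerF": the first step gives "ShIMMERf", and the second then gives "IE".

IE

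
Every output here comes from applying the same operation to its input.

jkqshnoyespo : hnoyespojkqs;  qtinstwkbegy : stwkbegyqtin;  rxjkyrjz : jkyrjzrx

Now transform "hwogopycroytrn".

pycroytrnhwogo

What's happening: move the last 2 characters to the front (rotate right by 2), then swap the front and back halves of the string.
For "hwogopycroytrn", step one produces "rnhwogopycroyt"; step two turns that into "pycroytrnhwogo".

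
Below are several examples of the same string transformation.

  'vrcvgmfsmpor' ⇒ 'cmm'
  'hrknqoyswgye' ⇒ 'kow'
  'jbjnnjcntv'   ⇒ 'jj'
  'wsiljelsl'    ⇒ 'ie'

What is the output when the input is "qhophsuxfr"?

os

Each output is the input with this applied: delete the last 2 characters, then keep one character in every 3, starting at position 3 (positions 3rd, 6th, 9th, ...).
Applying both steps to "qhophsuxfr": "qhophsux", then "os".
(Check on "hrknqoyswgye": → "hrknqoyswg" → "kow" ✓)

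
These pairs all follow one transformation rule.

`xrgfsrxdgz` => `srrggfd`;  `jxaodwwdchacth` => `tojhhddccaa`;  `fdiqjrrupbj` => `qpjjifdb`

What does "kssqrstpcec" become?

The pattern: sort the characters into reverse alphabetical order, then delete the first 3 characters.
Applying both steps to "kssqrstpcec": "tsssrqpkecc", then "srqpkecc".

srqpkecc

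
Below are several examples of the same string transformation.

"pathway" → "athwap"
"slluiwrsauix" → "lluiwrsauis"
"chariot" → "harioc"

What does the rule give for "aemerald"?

The pattern: delete the last character, then move the first character to the end.
Starting from "aemerald": after the first operation, "aemeral"; after the second, "emerala".
(Check on "chariot": → "chario" → "harioc" ✓)

emerala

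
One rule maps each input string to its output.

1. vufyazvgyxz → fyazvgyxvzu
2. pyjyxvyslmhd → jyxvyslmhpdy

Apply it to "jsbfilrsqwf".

bfilrsqwjfs

The rule is to swap the first and last characters, then move the first 2 characters to the end (rotate left by 2).
Applying both steps to "jsbfilrsqwf": "fsbfilrsqwj", then "bfilrsqwjfs".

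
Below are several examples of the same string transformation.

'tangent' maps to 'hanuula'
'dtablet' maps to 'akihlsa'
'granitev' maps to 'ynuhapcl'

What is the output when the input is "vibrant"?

In each case the input is transformed by: swap each adjacent pair of characters (1↔2, 3↔4, ...), then shift every letter 7 places forward in the alphabet (wrapping around).
Applying both steps to "vibrant": "ivrbnat", then "pcyiuha".
(Check on "tangent": → "atgnnet" → "hanuula" ✓)

pcyiuha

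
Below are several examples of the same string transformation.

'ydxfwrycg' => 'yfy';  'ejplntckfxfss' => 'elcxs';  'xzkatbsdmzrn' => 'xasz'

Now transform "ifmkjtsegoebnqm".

Each output is the input with this applied: keep one character in every 3, starting at position 1 (positions 1st, 4th, 7th, ...).
So "ifmkjtsegoebnqm" becomes "ikson".

ikson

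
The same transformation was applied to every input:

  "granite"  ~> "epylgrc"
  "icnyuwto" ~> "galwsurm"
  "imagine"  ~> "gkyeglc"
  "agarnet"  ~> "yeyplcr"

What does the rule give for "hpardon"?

fnypbml

In each case the input is transformed by: shift every letter 2 places backward in the alphabet (wrapping around).
For "hpardon" the result is "fnypbml".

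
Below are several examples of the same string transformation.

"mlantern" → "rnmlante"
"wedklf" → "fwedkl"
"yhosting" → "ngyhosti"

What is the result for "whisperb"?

The pattern: move the first 2 characters to the end (rotate left by 2), then swap the front and back halves of the string.
For "whisperb", step one produces "isperbwh"; step two turns that into "rbwhispe".

rbwhispe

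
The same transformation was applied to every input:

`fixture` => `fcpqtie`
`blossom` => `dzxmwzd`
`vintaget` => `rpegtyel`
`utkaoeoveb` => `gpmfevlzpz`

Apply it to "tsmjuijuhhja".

suledxuftufs

What's happening: move the last 3 characters to the front (rotate right by 3), then shift every letter 11 places forward in the alphabet (wrapping around).
"tsmjuijuhhja" → "suledxuftufs".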